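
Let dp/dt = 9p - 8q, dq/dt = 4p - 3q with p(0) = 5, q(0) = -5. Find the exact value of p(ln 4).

20420

A = [[9,-8],[4,-3]]; eigenvalues λ = 1, 5.
Eigenvectors: (-1,-1) for λ=1, (2,1) for λ=5.
From the initial condition, c_1 = 15, c_2 = 10.
p(ln 4) = (15)(4^1)(-1) + (10)(4^5)(2) = 20420.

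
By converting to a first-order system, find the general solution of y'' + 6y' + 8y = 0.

y(t) = c_1e^(-2t) + c_2e^(-4t)

Let x_1 = y, x_2 = y'. Then x_1' = x_2 and x_2' = -8x_1 - 6x_2.
A = [[0,1],[-8,-6]]; det(A-λI) = λ^2 + 6λ + 8.
Eigenvalues λ = -2, -4 with eigenvectors (1,-2), (1,-4).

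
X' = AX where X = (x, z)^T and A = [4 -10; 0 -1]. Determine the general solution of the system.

x(t) = C_1e^(4t) - 2C_2e^(-t), z(t) = -C_2e^(-t)

Coefficient matrix A = [[4, -10], [0, -1]].
Characteristic polynomial det(A - λI) = λ^2 - 3λ - 4 = 0.
Eigenvalues λ = 4, -1.
For λ=4: (A-λI) row 1 is [0, -10], so an eigenvector is (1, 0).
For λ=-1: (A-λI) row 1 is [5, -10], so an eigenvector is (-2, -1).
General solution: C_1e^(4t)(1,0) + C_2e^(-t)(-2,-1).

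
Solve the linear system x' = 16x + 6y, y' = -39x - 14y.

x(t) = -C_1e^(t)sin(3t) - C_1e^(t)cos(3t) - C_2e^(t)sin(3t) + C_2e^(t)cos(3t), y(t) = 3C_1e^(t)sin(3t) + 2C_1e^(t)cos(3t) + 2C_2e^(t)sin(3t) - 3C_2e^(t)cos(3t)

Coefficient matrix A = [[16, 6], [-39, -14]].
Characteristic polynomial det(A - λI) = λ^2 - 2λ + 10 = 0.
Eigenvalues λ = 1 ± 3i (complex conjugate pair).
For λ=1+3i: an eigenvector is (-1,2) - i(-1,3) = (-1 + i, 2 - 3i).
A real fundamental pair from Re and Im of e^((1+3i)t)v: X_1 = e^(t)(cos(3t)·(-1,2) + sin(3t)·(-1,3)), X_2 = e^(t)(sin(3t)·(-1,2) - cos(3t)·(-1,3)).
General solution: C_1X_1 + C_2X_2.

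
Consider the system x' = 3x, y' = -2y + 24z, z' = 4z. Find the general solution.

Coefficient matrix A = [[3, 0, 0], [0, -2, 24], [0, 0, 4]].
det(A - λI) = 0 gives eigenvalues λ = 3, -2, 4.
For λ=3: eigenvector (1,0,0).
For λ=-2: eigenvector (0,1,0).
For λ=4: eigenvector (0,4,1).
General solution: C_1e^(3t)(1,0,0) + C_2e^(-2t)(0,1,0) + C_3e^(4t)(0,4,1).

x(t) = C_1e^(3t), y(t) = C_2e^(-2t) + 4C_3e^(4t), z(t) = C_3e^(4t)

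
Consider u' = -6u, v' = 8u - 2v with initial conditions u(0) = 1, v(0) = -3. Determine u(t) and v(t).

Coefficient matrix A = [[-6, 0], [8, -2]].
Characteristic polynomial det(A - λI) = λ^2 + 8λ + 12 = 0.
Eigenvalues λ = -6, -2.
For λ=-6: (A-λI) row 2 is [8, 4], so an eigenvector is (-1, 2).
For λ=-2: (A-λI) row 1 is [-4, 0], so an eigenvector is (0, 1).
General solution: K_1e^(-6t)(-1,2) + K_2e^(-2t)(0,1).
Applying u(0)=1, v(0)=-3 gives K_1=-1, K_2=-1.

u(t) = e^(-6t), v(t) = -e^(-2t) - 2e^(-6t)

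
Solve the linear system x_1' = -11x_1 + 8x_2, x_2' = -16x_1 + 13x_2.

x_1(t) = -C_1e^(-3t) + C_2e^(5t), x_2(t) = -C_1e^(-3t) + 2C_2e^(5t)

Coefficient matrix A = [[-11, 8], [-16, 13]].
Characteristic polynomial det(A - λI) = λ^2 - 2λ - 15 = 0.
Eigenvalues λ = -3, 5.
For λ=-3: (A-λI) row 1 is [-8, 8], so an eigenvector is (-1, -1).
For λ=5: (A-λI) row 1 is [-16, 8], so an eigenvector is (1, 2).
General solution: C_1e^(-3t)(-1,-1) + C_2e^(5t)(1,2).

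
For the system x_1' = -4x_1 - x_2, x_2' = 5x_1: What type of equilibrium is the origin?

stable spiral

A = [[-4,-1],[5,0]]; det(A-λI) = λ^2 + 4λ + 5.
λ = -2 ± i: negative real part.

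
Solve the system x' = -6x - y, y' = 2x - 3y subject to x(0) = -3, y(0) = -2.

x(t) = 5e^(-4t) - 8e^(-5t), y(t) = -10e^(-4t) + 8e^(-5t)

Coefficient matrix A = [[-6, -1], [2, -3]].
Characteristic polynomial det(A - λI) = λ^2 + 9λ + 20 = 0.
Eigenvalues λ = -4, -5.
For λ=-4: (A-λI) row 1 is [-2, -1], so an eigenvector is (1, -2).
For λ=-5: (A-λI) row 1 is [-1, -1], so an eigenvector is (1, -1).
General solution: C_1e^(-4t)(1,-2) + C_2e^(-5t)(1,-1).
Applying x(0)=-3, y(0)=-2 gives C_1=5, C_2=-8.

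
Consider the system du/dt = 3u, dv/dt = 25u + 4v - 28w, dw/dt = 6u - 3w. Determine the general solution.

Coefficient matrix A = [[3, 0, 0], [25, 4, -28], [6, 0, -3]].
det(A - λI) = 0 gives eigenvalues λ = 3, 4, -3.
For λ=3: eigenvector (1,3,1).
For λ=4: eigenvector (0,1,0).
For λ=-3: eigenvector (0,4,1).
General solution: C_1e^(3t)(1,3,1) + C_2e^(4t)(0,1,0) + C_3e^(-3t)(0,4,1).

u(t) = C_1e^(3t), v(t) = 3C_1e^(3t) + C_2e^(4t) + 4C_3e^(-3t), w(t) = C_1e^(3t) + C_3e^(-3t)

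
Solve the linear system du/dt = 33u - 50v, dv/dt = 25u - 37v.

u(t) = 3K_1e^(-2t)sin(5t) - K_1e^(-2t)cos(5t) - K_2e^(-2t)sin(5t) - 3K_2e^(-2t)cos(5t), v(t) = 2K_1e^(-2t)sin(5t) - K_1e^(-2t)cos(5t) - K_2e^(-2t)sin(5t) - 2K_2e^(-2t)cos(5t)

Coefficient matrix A = [[33, -50], [25, -37]].
Characteristic polynomial det(A - λI) = λ^2 + 4λ + 29 = 0.
Eigenvalues λ = -2 ± 5i (complex conjugate pair).
For λ=-2+5i: an eigenvector is (-1,-1) - i(3,2) = (-1 - 3i, -1 - 2i).
A real fundamental pair from Re and Im of e^((-2+5i)t)v: X_1 = e^(-2t)(cos(5t)·(-1,-1) + sin(5t)·(3,2)), X_2 = e^(-2t)(sin(5t)·(-1,-1) - cos(5t)·(3,2)).
General solution: K_1X_1 + K_2X_2.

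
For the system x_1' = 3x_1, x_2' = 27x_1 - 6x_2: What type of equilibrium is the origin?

saddle

A = [[3,0],[27,-6]]; det(A-λI) = λ^2 + 3λ - 18.
λ = 3, -6: opposite signs.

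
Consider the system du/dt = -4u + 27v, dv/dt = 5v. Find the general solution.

Coefficient matrix A = [[-4, 27], [0, 5]].
Characteristic polynomial det(A - λI) = λ^2 - λ - 20 = 0.
Eigenvalues λ = 5, -4.
For λ=5: (A-λI) row 1 is [-9, 27], so an eigenvector is (3, 1).
For λ=-4: (A-λI) row 1 is [0, 27], so an eigenvector is (-1, 0).
General solution: C_1e^(5t)(3,1) + C_2e^(-4t)(-1,0).

u(t) = 3C_1e^(5t) - C_2e^(-4t), v(t) = C_1e^(5t)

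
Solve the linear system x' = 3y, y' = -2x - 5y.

Coefficient matrix A = [[0, 3], [-2, -5]].
Characteristic polynomial det(A - λI) = λ^2 + 5λ + 6 = 0.
Eigenvalues λ = -3, -2.
For λ=-3: (A-λI) row 1 is [3, 3], so an eigenvector is (1, -1).
For λ=-2: (A-λI) row 1 is [2, 3], so an eigenvector is (3, -2).
General solution: C_1e^(-3t)(1,-1) + C_2e^(-2t)(3,-2).

x(t) = C_1e^(-3t) + 3C_2e^(-2t), y(t) = -C_1e^(-3t) - 2C_2e^(-2t)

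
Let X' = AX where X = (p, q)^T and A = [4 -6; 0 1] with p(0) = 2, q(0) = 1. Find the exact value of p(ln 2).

4

A = [[4,-6],[0,1]]; eigenvalues λ = 4, 1.
Eigenvectors: (-1,0) for λ=4, (2,1) for λ=1.
From the initial condition, c_1 = 0, c_2 = 1.
p(ln 2) = (0)(2^4)(-1) + (1)(2^1)(2) = 4.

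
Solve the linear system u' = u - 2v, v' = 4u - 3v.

Coefficient matrix A = [[1, -2], [4, -3]].
Characteristic polynomial det(A - λI) = λ^2 + 2λ + 5 = 0.
Eigenvalues λ = -1 ± 2i (complex conjugate pair).
For λ=-1+2i: an eigenvector is (0,-1) - i(1,1) = (0 - i, -1 - i).
A real fundamental pair from Re and Im of e^((-1+2i)t)v: X_1 = e^(-t)(cos(2t)·(0,-1) + sin(2t)·(1,1)), X_2 = e^(-t)(sin(2t)·(0,-1) - cos(2t)·(1,1)).
General solution: c_1X_1 + c_2X_2.

u(t) = c_1e^(-t)sin(2t) - c_2e^(-t)cos(2t), v(t) = c_1e^(-t)sin(2t) - c_1e^(-t)cos(2t) - c_2e^(-t)sin(2t) - c_2e^(-t)cos(2t)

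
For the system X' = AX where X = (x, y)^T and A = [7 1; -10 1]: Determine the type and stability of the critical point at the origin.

unstable spiral

A = [[7,1],[-10,1]]; det(A-λI) = λ^2 - 8λ + 17.
λ = 4 ± i: positive real part.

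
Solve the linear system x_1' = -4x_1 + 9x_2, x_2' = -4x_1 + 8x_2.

Coefficient matrix A = [[-4, 9], [-4, 8]].
Characteristic polynomial det(A - λI) = λ^2 - 4λ + 4 = 0.
Single eigenvalue λ = 2 with algebraic multiplicity 2.
Eigenvector v = (3,2); generalized eigenvector w with (A-λI)w=v is (1,1).
General solution: e^(2t)[C_1·v + C_2·(t·v + w)].

x_1(t) = 3C_1e^(2t) + 3C_2te^(2t) + C_2e^(2t), x_2(t) = 2C_1e^(2t) + 2C_2te^(2t) + C_2e^(2t)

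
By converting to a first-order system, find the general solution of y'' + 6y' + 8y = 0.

Let x_1 = y, x_2 = y'. Then x_1' = x_2 and x_2' = -8x_1 - 6x_2.
A = [[0,1],[-8,-6]]; det(A-λI) = λ^2 + 6λ + 8.
Eigenvalues λ = -2, -4 with eigenvectors (1,-2), (1,-4).

y(t) = C_1e^(-2t) + C_2e^(-4t)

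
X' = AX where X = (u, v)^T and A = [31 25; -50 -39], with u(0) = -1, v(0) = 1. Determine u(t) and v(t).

Coefficient matrix A = [[31, 25], [-50, -39]].
Characteristic polynomial det(A - λI) = λ^2 + 8λ + 41 = 0.
Eigenvalues λ = -4 ± 5i (complex conjugate pair).
For λ=-4+5i: an eigenvector is (-1,1) - i(-2,3) = (-1 + 2i, 1 - 3i).
A real fundamental pair from Re and Im of e^((-4+5i)t)v: X_1 = e^(-4t)(cos(5t)·(-1,1) + sin(5t)·(-2,3)), X_2 = e^(-4t)(sin(5t)·(-1,1) - cos(5t)·(-2,3)).
General solution: K_1X_1 + K_2X_2.
Applying u(0)=-1, v(0)=1 gives K_1=1, K_2=0.

u(t) = -2e^(-4t)sin(5t) - e^(-4t)cos(5t), v(t) = 3e^(-4t)sin(5t) + e^(-4t)cos(5t)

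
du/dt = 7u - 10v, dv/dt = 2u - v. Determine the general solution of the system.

Coefficient matrix A = [[7, -10], [2, -1]].
Characteristic polynomial det(A - λI) = λ^2 - 6λ + 13 = 0.
Eigenvalues λ = 3 ± 2i (complex conjugate pair).
For λ=3+2i: an eigenvector is (1,0) - i(2,1) = (1 - 2i, 0 - i).
A real fundamental pair from Re and Im of e^((3+2i)t)v: X_1 = e^(3t)(cos(2t)·(1,0) + sin(2t)·(2,1)), X_2 = e^(3t)(sin(2t)·(1,0) - cos(2t)·(2,1)).
General solution: K_1X_1 + K_2X_2.

u(t) = 2K_1e^(3t)sin(2t) + K_1e^(3t)cos(2t) + K_2e^(3t)sin(2t) - 2K_2e^(3t)cos(2t), v(t) = K_1e^(3t)sin(2t) - K_2e^(3t)cos(2t)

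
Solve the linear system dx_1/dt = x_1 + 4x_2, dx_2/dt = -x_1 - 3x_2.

Coefficient matrix A = [[1, 4], [-1, -3]].
Characteristic polynomial det(A - λI) = λ^2 + 2λ + 1 = 0.
Single eigenvalue λ = -1 with algebraic multiplicity 2.
Eigenvector v = (2,-1); generalized eigenvector w with (A-λI)w=v is (1,0).
General solution: e^(-t)[c_1·v + c_2·(t·v + w)].

x_1(t) = 2c_1e^(-t) + 2c_2te^(-t) + c_2e^(-t), x_2(t) = -c_1e^(-t) - c_2te^(-t)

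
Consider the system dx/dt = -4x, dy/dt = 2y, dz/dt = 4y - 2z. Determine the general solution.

x(t) = C_1e^(-4t), y(t) = C_2e^(2t), z(t) = C_2e^(2t) + C_3e^(-2t)

Coefficient matrix A = [[-4, 0, 0], [0, 2, 0], [0, 4, -2]].
det(A - λI) = 0 gives eigenvalues λ = -4, 2, -2.
For λ=-4: eigenvector (1,0,0).
For λ=2: eigenvector (0,1,1).
For λ=-2: eigenvector (0,0,1).
General solution: C_1e^(-4t)(1,0,0) + C_2e^(2t)(0,1,1) + C_3e^(-2t)(0,0,1).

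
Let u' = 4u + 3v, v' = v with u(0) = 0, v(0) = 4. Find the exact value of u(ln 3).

312

A = [[4,3],[0,1]]; eigenvalues λ = 4, 1.
Eigenvectors: (1,0) for λ=4, (1,-1) for λ=1.
From the initial condition, c_1 = 4, c_2 = -4.
u(ln 3) = (4)(3^4)(1) + (-4)(3^1)(1) = 312.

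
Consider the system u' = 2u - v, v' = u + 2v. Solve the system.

u(t) = C_1e^(2t)sin(t) - C_2e^(2t)cos(t), v(t) = -C_1e^(2t)cos(t) - C_2e^(2t)sin(t)

Coefficient matrix A = [[2, -1], [1, 2]].
Characteristic polynomial det(A - λI) = λ^2 - 4λ + 5 = 0.
Eigenvalues λ = 2 ± i (complex conjugate pair).
For λ=2+i: an eigenvector is (0,-1) - i(1,0) = (0 - i, -1).
A real fundamental pair from Re and Im of e^((2+i)t)v: X_1 = e^(2t)(cos(t)·(0,-1) + sin(t)·(1,0)), X_2 = e^(2t)(sin(t)·(0,-1) - cos(t)·(1,0)).
General solution: C_1X_1 + C_2X_2.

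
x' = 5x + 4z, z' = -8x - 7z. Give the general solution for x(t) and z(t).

Coefficient matrix A = [[5, 4], [-8, -7]].
Characteristic polynomial det(A - λI) = λ^2 + 2λ - 3 = 0.
Eigenvalues λ = 1, -3.
For λ=1: (A-λI) row 1 is [4, 4], so an eigenvector is (-1, 1).
For λ=-3: (A-λI) row 1 is [8, 4], so an eigenvector is (1, -2).
General solution: K_1e^(t)(-1,1) + K_2e^(-3t)(1,-2).

x(t) = -K_1e^(t) + K_2e^(-3t), z(t) = K_1e^(t) - 2K_2e^(-3t)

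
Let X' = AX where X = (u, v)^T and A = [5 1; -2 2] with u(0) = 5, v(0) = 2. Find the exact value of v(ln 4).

-2176

A = [[5,1],[-2,2]]; eigenvalues λ = 3, 4.
Eigenvectors: (1,-2) for λ=3, (1,-1) for λ=4.
From the initial condition, c_1 = -7, c_2 = 12.
v(ln 4) = (-7)(4^3)(-2) + (12)(4^4)(-1) = -2176.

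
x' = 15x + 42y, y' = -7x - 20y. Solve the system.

x(t) = 3C_1e^(t) + 2C_2e^(-6t), y(t) = -C_1e^(t) - C_2e^(-6t)

Coefficient matrix A = [[15, 42], [-7, -20]].
Characteristic polynomial det(A - λI) = λ^2 + 5λ - 6 = 0.
Eigenvalues λ = 1, -6.
For λ=1: (A-λI) row 1 is [14, 42], so an eigenvector is (3, -1).
For λ=-6: (A-λI) row 1 is [21, 42], so an eigenvector is (2, -1).
General solution: C_1e^(t)(3,-1) + C_2e^(-6t)(2,-1).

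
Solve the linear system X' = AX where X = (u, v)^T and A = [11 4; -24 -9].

Coefficient matrix A = [[11, 4], [-24, -9]].
Characteristic polynomial det(A - λI) = λ^2 - 2λ - 3 = 0.
Eigenvalues λ = 3, -1.
For λ=3: (A-λI) row 1 is [8, 4], so an eigenvector is (1, -2).
For λ=-1: (A-λI) row 1 is [12, 4], so an eigenvector is (-1, 3).
General solution: c_1e^(3t)(1,-2) + c_2e^(-t)(-1,3).

u(t) = c_1e^(3t) - c_2e^(-t), v(t) = -2c_1e^(3t) + 3c_2e^(-t)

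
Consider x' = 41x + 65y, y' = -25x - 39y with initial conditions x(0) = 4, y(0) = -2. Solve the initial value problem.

x(t) = 6e^(t)sin(5t) + 4e^(t)cos(5t), y(t) = -4e^(t)sin(5t) - 2e^(t)cos(5t)

Coefficient matrix A = [[41, 65], [-25, -39]].
Characteristic polynomial det(A - λI) = λ^2 - 2λ + 26 = 0.
Eigenvalues λ = 1 ± 5i (complex conjugate pair).
For λ=1+5i: an eigenvector is (2,-1) - i(3,-2) = (2 - 3i, -1 + 2i).
A real fundamental pair from Re and Im of e^((1+5i)t)v: X_1 = e^(t)(cos(5t)·(2,-1) + sin(5t)·(3,-2)), X_2 = e^(t)(sin(5t)·(2,-1) - cos(5t)·(3,-2)).
General solution: K_1X_1 + K_2X_2.
Applying x(0)=4, y(0)=-2 gives K_1=2, K_2=0.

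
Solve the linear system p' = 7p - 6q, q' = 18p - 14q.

Coefficient matrix A = [[7, -6], [18, -14]].
Characteristic polynomial det(A - λI) = λ^2 + 7λ + 10 = 0.
Eigenvalues λ = -5, -2.
For λ=-5: (A-λI) row 1 is [12, -6], so an eigenvector is (-1, -2).
For λ=-2: (A-λI) row 1 is [9, -6], so an eigenvector is (2, 3).
General solution: c_1e^(-5t)(-1,-2) + c_2e^(-2t)(2,3).

p(t) = -c_1e^(-5t) + 2c_2e^(-2t), q(t) = -2c_1e^(-5t) + 3c_2e^(-2t)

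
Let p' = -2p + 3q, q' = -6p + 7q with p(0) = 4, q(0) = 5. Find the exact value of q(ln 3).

171

A = [[-2,3],[-6,7]]; eigenvalues λ = 1, 4.
Eigenvectors: (-1,-1) for λ=1, (1,2) for λ=4.
From the initial condition, c_1 = -3, c_2 = 1.
q(ln 3) = (-3)(3^1)(-1) + (1)(3^4)(2) = 171.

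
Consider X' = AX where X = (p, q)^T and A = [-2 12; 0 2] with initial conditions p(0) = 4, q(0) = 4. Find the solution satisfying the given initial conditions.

p(t) = 12e^(2t) - 8e^(-2t), q(t) = 4e^(2t)

Coefficient matrix A = [[-2, 12], [0, 2]].
Characteristic polynomial det(A - λI) = λ^2 - 4 = 0.
Eigenvalues λ = 2, -2.
For λ=2: (A-λI) row 1 is [-4, 12], so an eigenvector is (-3, -1).
For λ=-2: (A-λI) row 1 is [0, 12], so an eigenvector is (1, 0).
General solution: c_1e^(2t)(-3,-1) + c_2e^(-2t)(1,0).
Applying p(0)=4, q(0)=4 gives c_1=-4, c_2=-8.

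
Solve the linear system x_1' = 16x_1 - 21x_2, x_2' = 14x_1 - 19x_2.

x_1(t) = 3c_1e^(2t) - c_2e^(-5t), x_2(t) = 2c_1e^(2t) - c_2e^(-5t)

Coefficient matrix A = [[16, -21], [14, -19]].
Characteristic polynomial det(A - λI) = λ^2 + 3λ - 10 = 0.
Eigenvalues λ = 2, -5.
For λ=2: (A-λI) row 1 is [14, -21], so an eigenvector is (3, 2).
For λ=-5: (A-λI) row 1 is [21, -21], so an eigenvector is (-1, -1).
General solution: c_1e^(2t)(3,2) + c_2e^(-5t)(-1,-1).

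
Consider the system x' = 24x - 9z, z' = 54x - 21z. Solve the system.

Coefficient matrix A = [[24, -9], [54, -21]].
Characteristic polynomial det(A - λI) = λ^2 - 3λ - 18 = 0.
Eigenvalues λ = -3, 6.
For λ=-3: (A-λI) row 1 is [27, -9], so an eigenvector is (-1, -3).
For λ=6: (A-λI) row 1 is [18, -9], so an eigenvector is (-1, -2).
General solution: C_1e^(-3t)(-1,-3) + C_2e^(6t)(-1,-2).

x(t) = -C_1e^(-3t) - C_2e^(6t), z(t) = -3C_1e^(-3t) - 2C_2e^(6t)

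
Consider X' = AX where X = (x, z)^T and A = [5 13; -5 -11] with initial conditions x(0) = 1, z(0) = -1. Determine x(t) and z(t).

x(t) = -5e^(-3t)sin(t) + e^(-3t)cos(t), z(t) = 3e^(-3t)sin(t) - e^(-3t)cos(t)

Coefficient matrix A = [[5, 13], [-5, -11]].
Characteristic polynomial det(A - λI) = λ^2 + 6λ + 10 = 0.
Eigenvalues λ = -3 ± i (complex conjugate pair).
For λ=-3+i: an eigenvector is (3,-2) - i(-2,1) = (3 + 2i, -2 - i).
A real fundamental pair from Re and Im of e^((-3+i)t)v: X_1 = e^(-3t)(cos(t)·(3,-2) + sin(t)·(-2,1)), X_2 = e^(-3t)(sin(t)·(3,-2) - cos(t)·(-2,1)).
General solution: K_1X_1 + K_2X_2.
Applying x(0)=1, z(0)=-1 gives K_1=1, K_2=-1.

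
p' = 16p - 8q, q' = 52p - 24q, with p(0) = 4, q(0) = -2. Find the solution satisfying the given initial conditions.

Coefficient matrix A = [[16, -8], [52, -24]].
Characteristic polynomial det(A - λI) = λ^2 + 8λ + 32 = 0.
Eigenvalues λ = -4 ± 4i (complex conjugate pair).
For λ=-4+4i: an eigenvector is (-1,-3) - i(1,2) = (-1 - i, -3 - 2i).
A real fundamental pair from Re and Im of e^((-4+4i)t)v: X_1 = e^(-4t)(cos(4t)·(-1,-3) + sin(4t)·(1,2)), X_2 = e^(-4t)(sin(4t)·(-1,-3) - cos(4t)·(1,2)).
General solution: c_1X_1 + c_2X_2.
Applying p(0)=4, q(0)=-2 gives c_1=10, c_2=-14.

p(t) = 24e^(-4t)sin(4t) + 4e^(-4t)cos(4t), q(t) = 62e^(-4t)sin(4t) - 2e^(-4t)cos(4t)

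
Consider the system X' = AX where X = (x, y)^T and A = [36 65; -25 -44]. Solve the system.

Coefficient matrix A = [[36, 65], [-25, -44]].
Characteristic polynomial det(A - λI) = λ^2 + 8λ + 41 = 0.
Eigenvalues λ = -4 ± 5i (complex conjugate pair).
For λ=-4+5i: an eigenvector is (-2,1) - i(-3,2) = (-2 + 3i, 1 - 2i).
A real fundamental pair from Re and Im of e^((-4+5i)t)v: X_1 = e^(-4t)(cos(5t)·(-2,1) + sin(5t)·(-3,2)), X_2 = e^(-4t)(sin(5t)·(-2,1) - cos(5t)·(-3,2)).
General solution: c_1X_1 + c_2X_2.

x(t) = -3c_1e^(-4t)sin(5t) - 2c_1e^(-4t)cos(5t) - 2c_2e^(-4t)sin(5t) + 3c_2e^(-4t)cos(5t), y(t) = 2c_1e^(-4t)sin(5t) + c_1e^(-4t)cos(5t) + c_2e^(-4t)sin(5t) - 2c_2e^(-4t)cos(5t)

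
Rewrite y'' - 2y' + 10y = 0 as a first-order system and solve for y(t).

Let x_1 = y, x_2 = y'. Then x_1' = x_2 and x_2' = -10x_1 + 2x_2.
A = [[0,1],[-10,2]]; det(A-λI) = λ^2 - 2λ + 10.
Eigenvalues λ = 1 ± 3i.

y(t) = K_1e^(t)cos(3t) + K_2e^(t)sin(3t)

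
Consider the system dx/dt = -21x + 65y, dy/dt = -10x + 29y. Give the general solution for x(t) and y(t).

x(t) = 3K_1e^(4t)sin(5t) + 2K_1e^(4t)cos(5t) + 2K_2e^(4t)sin(5t) - 3K_2e^(4t)cos(5t), y(t) = K_1e^(4t)sin(5t) + K_1e^(4t)cos(5t) + K_2e^(4t)sin(5t) - K_2e^(4t)cos(5t)

Coefficient matrix A = [[-21, 65], [-10, 29]].
Characteristic polynomial det(A - λI) = λ^2 - 8λ + 41 = 0.
Eigenvalues λ = 4 ± 5i (complex conjugate pair).
For λ=4+5i: an eigenvector is (2,1) - i(3,1) = (2 - 3i, 1 - i).
A real fundamental pair from Re and Im of e^((4+5i)t)v: X_1 = e^(4t)(cos(5t)·(2,1) + sin(5t)·(3,1)), X_2 = e^(4t)(sin(5t)·(2,1) - cos(5t)·(3,1)).
General solution: K_1X_1 + K_2X_2.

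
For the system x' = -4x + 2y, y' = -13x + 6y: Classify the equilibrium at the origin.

unstable spiral

A = [[-4,2],[-13,6]]; det(A-λI) = λ^2 - 2λ + 2.
λ = 1 ± i: positive real part.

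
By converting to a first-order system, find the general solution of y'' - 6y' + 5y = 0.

y(t) = C_1e^(5t) + C_2e^(t)

Let x_1 = y, x_2 = y'. Then x_1' = x_2 and x_2' = -5x_1 + 6x_2.
A = [[0,1],[-5,6]]; det(A-λI) = λ^2 - 6λ + 5.
Eigenvalues λ = 5, 1 with eigenvectors (1,5), (1,1).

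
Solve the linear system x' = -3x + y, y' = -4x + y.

Coefficient matrix A = [[-3, 1], [-4, 1]].
Characteristic polynomial det(A - λI) = λ^2 + 2λ + 1 = 0.
Single eigenvalue λ = -1 with algebraic multiplicity 2.
Eigenvector v = (1,2); generalized eigenvector w with (A-λI)w=v is (0,1).
General solution: e^(-t)[c_1·v + c_2·(t·v + w)].

x(t) = c_1e^(-t) + c_2te^(-t), y(t) = 2c_1e^(-t) + 2c_2te^(-t) + c_2e^(-t)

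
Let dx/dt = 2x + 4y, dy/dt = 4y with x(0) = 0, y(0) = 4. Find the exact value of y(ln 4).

1024

A = [[2,4],[0,4]]; eigenvalues λ = 2, 4.
Eigenvectors: (-1,0) for λ=2, (-2,-1) for λ=4.
From the initial condition, c_1 = 8, c_2 = -4.
y(ln 4) = (8)(4^2)(0) + (-4)(4^4)(-1) = 1024.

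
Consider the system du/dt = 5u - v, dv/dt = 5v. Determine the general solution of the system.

Coefficient matrix A = [[5, -1], [0, 5]].
Characteristic polynomial det(A - λI) = λ^2 - 10λ + 25 = 0.
Single eigenvalue λ = 5 with algebraic multiplicity 2.
Eigenvector v = (1,0); generalized eigenvector w with (A-λI)w=v is (-1,-1).
General solution: e^(5t)[K_1·v + K_2·(t·v + w)].

u(t) = K_1e^(5t) + K_2te^(5t) - K_2e^(5t), v(t) = -K_2e^(5t)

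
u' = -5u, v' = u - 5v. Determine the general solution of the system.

u(t) = -K_2e^(-5t), v(t) = -K_1e^(-5t) - K_2te^(-5t) + K_2e^(-5t)

Coefficient matrix A = [[-5, 0], [1, -5]].
Characteristic polynomial det(A - λI) = λ^2 + 10λ + 25 = 0.
Single eigenvalue λ = -5 with algebraic multiplicity 2.
Eigenvector v = (0,-1); generalized eigenvector w with (A-λI)w=v is (-1,1).
General solution: e^(-5t)[K_1·v + K_2·(t·v + w)].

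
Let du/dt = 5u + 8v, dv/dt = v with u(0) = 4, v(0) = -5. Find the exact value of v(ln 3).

-15

A = [[5,8],[0,1]]; eigenvalues λ = 5, 1.
Eigenvectors: (1,0) for λ=5, (-2,1) for λ=1.
From the initial condition, c_1 = -6, c_2 = -5.
v(ln 3) = (-6)(3^5)(0) + (-5)(3^1)(1) = -15.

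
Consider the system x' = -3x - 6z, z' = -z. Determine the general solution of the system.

x(t) = 3K_1e^(-t) + K_2e^(-3t), z(t) = -K_1e^(-t)

Coefficient matrix A = [[-3, -6], [0, -1]].
Characteristic polynomial det(A - λI) = λ^2 + 4λ + 3 = 0.
Eigenvalues λ = -1, -3.
For λ=-1: (A-λI) row 1 is [-2, -6], so an eigenvector is (3, -1).
For λ=-3: (A-λI) row 1 is [0, -6], so an eigenvector is (1, 0).
General solution: K_1e^(-t)(3,-1) + K_2e^(-3t)(1,0).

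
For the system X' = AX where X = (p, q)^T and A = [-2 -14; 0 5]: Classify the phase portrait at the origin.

saddle

A = [[-2,-14],[0,5]]; det(A-λI) = λ^2 - 3λ - 10.
λ = -2, 5: opposite signs.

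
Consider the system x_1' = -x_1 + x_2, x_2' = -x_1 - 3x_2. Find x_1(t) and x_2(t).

x_1(t) = c_1e^(-2t) + c_2te^(-2t) + 3c_2e^(-2t), x_2(t) = -c_1e^(-2t) - c_2te^(-2t) - 2c_2e^(-2t)

Coefficient matrix A = [[-1, 1], [-1, -3]].
Characteristic polynomial det(A - λI) = λ^2 + 4λ + 4 = 0.
Single eigenvalue λ = -2 with algebraic multiplicity 2.
Eigenvector v = (1,-1); generalized eigenvector w with (A-λI)w=v is (3,-2).
General solution: e^(-2t)[c_1·v + c_2·(t·v + w)].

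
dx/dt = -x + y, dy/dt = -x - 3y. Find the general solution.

x(t) = K_1e^(-2t) + K_2te^(-2t), y(t) = -K_1e^(-2t) - K_2te^(-2t) + K_2e^(-2t)

Coefficient matrix A = [[-1, 1], [-1, -3]].
Characteristic polynomial det(A - λI) = λ^2 + 4λ + 4 = 0.
Single eigenvalue λ = -2 with algebraic multiplicity 2.
Eigenvector v = (1,-1); generalized eigenvector w with (A-λI)w=v is (0,1).
General solution: e^(-2t)[K_1·v + K_2·(t·v + w)].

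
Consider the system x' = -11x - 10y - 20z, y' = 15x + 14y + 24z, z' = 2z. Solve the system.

Coefficient matrix A = [[-11, -10, -20], [15, 14, 24], [0, 0, 2]].
det(A - λI) = 0 gives eigenvalues λ = -1, 4, 2.
For λ=-1: eigenvector (1,-1,0).
For λ=4: eigenvector (-2,3,0).
For λ=2: eigenvector (0,-2,1).
General solution: c_1e^(-t)(1,-1,0) + c_2e^(4t)(-2,3,0) + c_3e^(2t)(0,-2,1).

x(t) = c_1e^(-t) - 2c_2e^(4t), y(t) = -c_1e^(-t) + 3c_2e^(4t) - 2c_3e^(2t), z(t) = c_3e^(2t)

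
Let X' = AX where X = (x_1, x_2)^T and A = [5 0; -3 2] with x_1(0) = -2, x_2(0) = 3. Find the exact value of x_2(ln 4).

A = [[5,0],[-3,2]]; eigenvalues λ = 2, 5.
Eigenvectors: (0,1) for λ=2, (-1,1) for λ=5.
From the initial condition, c_1 = 1, c_2 = 2.
x_2(ln 4) = (1)(4^2)(1) + (2)(4^5)(1) = 2064.

2064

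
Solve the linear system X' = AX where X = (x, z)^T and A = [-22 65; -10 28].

Coefficient matrix A = [[-22, 65], [-10, 28]].
Characteristic polynomial det(A - λI) = λ^2 - 6λ + 34 = 0.
Eigenvalues λ = 3 ± 5i (complex conjugate pair).
For λ=3+5i: an eigenvector is (3,1) - i(-2,-1) = (3 + 2i, 1 + i).
A real fundamental pair from Re and Im of e^((3+5i)t)v: X_1 = e^(3t)(cos(5t)·(3,1) + sin(5t)·(-2,-1)), X_2 = e^(3t)(sin(5t)·(3,1) - cos(5t)·(-2,-1)).
General solution: c_1X_1 + c_2X_2.

x(t) = -2c_1e^(3t)sin(5t) + 3c_1e^(3t)cos(5t) + 3c_2e^(3t)sin(5t) + 2c_2e^(3t)cos(5t), z(t) = -c_1e^(3t)sin(5t) + c_1e^(3t)cos(5t) + c_2e^(3t)sin(5t) + c_2e^(3t)cos(5t)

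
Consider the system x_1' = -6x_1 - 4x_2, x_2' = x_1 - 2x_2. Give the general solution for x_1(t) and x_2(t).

Coefficient matrix A = [[-6, -4], [1, -2]].
Characteristic polynomial det(A - λI) = λ^2 + 8λ + 16 = 0.
Single eigenvalue λ = -4 with algebraic multiplicity 2.
Eigenvector v = (2,-1); generalized eigenvector w with (A-λI)w=v is (-3,1).
General solution: e^(-4t)[C_1·v + C_2·(t·v + w)].

x_1(t) = 2C_1e^(-4t) + 2C_2te^(-4t) - 3C_2e^(-4t), x_2(t) = -C_1e^(-4t) - C_2te^(-4t) + C_2e^(-4t)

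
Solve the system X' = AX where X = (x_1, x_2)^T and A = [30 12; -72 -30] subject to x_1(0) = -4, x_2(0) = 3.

Coefficient matrix A = [[30, 12], [-72, -30]].
Characteristic polynomial det(A - λI) = λ^2 - 36 = 0.
Eigenvalues λ = 6, -6.
For λ=6: (A-λI) row 1 is [24, 12], so an eigenvector is (1, -2).
For λ=-6: (A-λI) row 1 is [36, 12], so an eigenvector is (-1, 3).
General solution: c_1e^(6t)(1,-2) + c_2e^(-6t)(-1,3).
Applying x_1(0)=-4, x_2(0)=3 gives c_1=-9, c_2=-5.

x_1(t) = -9e^(6t) + 5e^(-6t), x_2(t) = 18e^(6t) - 15e^(-6t)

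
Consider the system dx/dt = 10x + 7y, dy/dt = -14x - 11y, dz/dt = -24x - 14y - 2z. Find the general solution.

x(t) = c_1e^(3t) - c_2e^(-4t), y(t) = -c_1e^(3t) + 2c_2e^(-4t), z(t) = -2c_1e^(3t) + 2c_2e^(-4t) + c_3e^(-2t)

Coefficient matrix A = [[10, 7, 0], [-14, -11, 0], [-24, -14, -2]].
det(A - λI) = 0 gives eigenvalues λ = 3, -4, -2.
For λ=3: eigenvector (1,-1,-2).
For λ=-4: eigenvector (-1,2,2).
For λ=-2: eigenvector (0,0,1).
General solution: c_1e^(3t)(1,-1,-2) + c_2e^(-4t)(-1,2,2) + c_3e^(-2t)(0,0,1).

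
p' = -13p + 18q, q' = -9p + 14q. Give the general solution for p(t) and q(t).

Coefficient matrix A = [[-13, 18], [-9, 14]].
Characteristic polynomial det(A - λI) = λ^2 - λ - 20 = 0.
Eigenvalues λ = -4, 5.
For λ=-4: (A-λI) row 1 is [-9, 18], so an eigenvector is (-2, -1).
For λ=5: (A-λI) row 1 is [-18, 18], so an eigenvector is (1, 1).
General solution: K_1e^(-4t)(-2,-1) + K_2e^(5t)(1,1).

p(t) = -2K_1e^(-4t) + K_2e^(5t), q(t) = -K_1e^(-4t) + K_2e^(5t)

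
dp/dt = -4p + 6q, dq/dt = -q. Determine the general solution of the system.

Coefficient matrix A = [[-4, 6], [0, -1]].
Characteristic polynomial det(A - λI) = λ^2 + 5λ + 4 = 0.
Eigenvalues λ = -4, -1.
For λ=-4: (A-λI) row 1 is [0, 6], so an eigenvector is (1, 0).
For λ=-1: (A-λI) row 1 is [-3, 6], so an eigenvector is (-2, -1).
General solution: c_1e^(-4t)(1,0) + c_2e^(-t)(-2,-1).

p(t) = c_1e^(-4t) - 2c_2e^(-t), q(t) = -c_2e^(-t)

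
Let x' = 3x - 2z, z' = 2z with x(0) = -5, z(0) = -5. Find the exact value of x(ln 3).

45

A = [[3,-2],[0,2]]; eigenvalues λ = 3, 2.
Eigenvectors: (1,0) for λ=3, (2,1) for λ=2.
From the initial condition, c_1 = 5, c_2 = -5.
x(ln 3) = (5)(3^3)(1) + (-5)(3^2)(2) = 45.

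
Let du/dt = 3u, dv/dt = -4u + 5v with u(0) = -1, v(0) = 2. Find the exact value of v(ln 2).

112

A = [[3,0],[-4,5]]; eigenvalues λ = 3, 5.
Eigenvectors: (1,2) for λ=3, (0,-1) for λ=5.
From the initial condition, c_1 = -1, c_2 = -4.
v(ln 2) = (-1)(2^3)(2) + (-4)(2^5)(-1) = 112.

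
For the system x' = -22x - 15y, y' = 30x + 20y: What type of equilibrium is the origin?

A = [[-22,-15],[30,20]]; det(A-λI) = λ^2 + 2λ + 10.
λ = -1 ± 3i: negative real part.

stable spiral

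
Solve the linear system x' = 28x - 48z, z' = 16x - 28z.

x(t) = 2c_1e^(4t) - 3c_2e^(-4t), z(t) = c_1e^(4t) - 2c_2e^(-4t)

Coefficient matrix A = [[28, -48], [16, -28]].
Characteristic polynomial det(A - λI) = λ^2 - 16 = 0.
Eigenvalues λ = 4, -4.
For λ=4: (A-λI) row 1 is [24, -48], so an eigenvector is (2, 1).
For λ=-4: (A-λI) row 1 is [32, -48], so an eigenvector is (-3, -2).
General solution: c_1e^(4t)(2,1) + c_2e^(-4t)(-3,-2).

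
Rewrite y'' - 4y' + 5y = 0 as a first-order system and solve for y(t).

Let x_1 = y, x_2 = y'. Then x_1' = x_2 and x_2' = -5x_1 + 4x_2.
A = [[0,1],[-5,4]]; det(A-λI) = λ^2 - 4λ + 5.
Eigenvalues λ = 2 ± i.

y(t) = C_1e^(2t)cos(t) + C_2e^(2t)sin(t)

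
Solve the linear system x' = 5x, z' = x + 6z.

Coefficient matrix A = [[5, 0], [1, 6]].
Characteristic polynomial det(A - λI) = λ^2 - 11λ + 30 = 0.
Eigenvalues λ = 6, 5.
For λ=6: (A-λI) row 1 is [-1, 0], so an eigenvector is (0, -1).
For λ=5: (A-λI) row 2 is [1, 1], so an eigenvector is (-1, 1).
General solution: c_1e^(6t)(0,-1) + c_2e^(5t)(-1,1).

x(t) = -c_2e^(5t), z(t) = -c_1e^(6t) + c_2e^(5t)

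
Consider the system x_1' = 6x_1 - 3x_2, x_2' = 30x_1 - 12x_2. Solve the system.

Coefficient matrix A = [[6, -3], [30, -12]].
Characteristic polynomial det(A - λI) = λ^2 + 6λ + 18 = 0.
Eigenvalues λ = -3 ± 3i (complex conjugate pair).
For λ=-3+3i: an eigenvector is (0,-1) - i(1,3) = (0 - i, -1 - 3i).
A real fundamental pair from Re and Im of e^((-3+3i)t)v: X_1 = e^(-3t)(cos(3t)·(0,-1) + sin(3t)·(1,3)), X_2 = e^(-3t)(sin(3t)·(0,-1) - cos(3t)·(1,3)).
General solution: K_1X_1 + K_2X_2.

x_1(t) = K_1e^(-3t)sin(3t) - K_2e^(-3t)cos(3t), x_2(t) = 3K_1e^(-3t)sin(3t) - K_1e^(-3t)cos(3t) - K_2e^(-3t)sin(3t) - 3K_2e^(-3t)cos(3t)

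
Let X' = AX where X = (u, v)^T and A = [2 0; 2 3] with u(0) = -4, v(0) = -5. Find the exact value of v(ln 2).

-72

A = [[2,0],[2,3]]; eigenvalues λ = 2, 3.
Eigenvectors: (1,-2) for λ=2, (0,1) for λ=3.
From the initial condition, c_1 = -4, c_2 = -13.
v(ln 2) = (-4)(2^2)(-2) + (-13)(2^3)(1) = -72.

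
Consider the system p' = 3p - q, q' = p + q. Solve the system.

p(t) = C_1e^(2t) + C_2te^(2t) + 2C_2e^(2t), q(t) = C_1e^(2t) + C_2te^(2t) + C_2e^(2t)

Coefficient matrix A = [[3, -1], [1, 1]].
Characteristic polynomial det(A - λI) = λ^2 - 4λ + 4 = 0.
Single eigenvalue λ = 2 with algebraic multiplicity 2.
Eigenvector v = (1,1); generalized eigenvector w with (A-λI)w=v is (2,1).
General solution: e^(2t)[C_1·v + C_2·(t·v + w)].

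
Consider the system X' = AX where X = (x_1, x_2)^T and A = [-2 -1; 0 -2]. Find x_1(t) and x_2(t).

x_1(t) = -C_1e^(-2t) - C_2te^(-2t) - C_2e^(-2t), x_2(t) = C_2e^(-2t)

Coefficient matrix A = [[-2, -1], [0, -2]].
Characteristic polynomial det(A - λI) = λ^2 + 4λ + 4 = 0.
Single eigenvalue λ = -2 with algebraic multiplicity 2.
Eigenvector v = (-1,0); generalized eigenvector w with (A-λI)w=v is (-1,1).
General solution: e^(-2t)[C_1·v + C_2·(t·v + w)].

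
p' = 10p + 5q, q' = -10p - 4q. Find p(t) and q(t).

Coefficient matrix A = [[10, 5], [-10, -4]].
Characteristic polynomial det(A - λI) = λ^2 - 6λ + 10 = 0.
Eigenvalues λ = 3 ± i (complex conjugate pair).
For λ=3+i: an eigenvector is (-1,1) - i(-2,3) = (-1 + 2i, 1 - 3i).
A real fundamental pair from Re and Im of e^((3+i)t)v: X_1 = e^(3t)(cos(t)·(-1,1) + sin(t)·(-2,3)), X_2 = e^(3t)(sin(t)·(-1,1) - cos(t)·(-2,3)).
General solution: C_1X_1 + C_2X_2.

p(t) = -2C_1e^(3t)sin(t) - C_1e^(3t)cos(t) - C_2e^(3t)sin(t) + 2C_2e^(3t)cos(t), q(t) = 3C_1e^(3t)sin(t) + C_1e^(3t)cos(t) + C_2e^(3t)sin(t) - 3C_2e^(3t)cos(t)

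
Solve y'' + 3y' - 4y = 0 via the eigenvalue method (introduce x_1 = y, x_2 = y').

Let x_1 = y, x_2 = y'. Then x_1' = x_2 and x_2' = 4x_1 - 3x_2.
A = [[0,1],[4,-3]]; det(A-λI) = λ^2 + 3λ - 4.
Eigenvalues λ = -4, 1 with eigenvectors (1,-4), (1,1).

y(t) = c_1e^(-4t) + c_2e^(t)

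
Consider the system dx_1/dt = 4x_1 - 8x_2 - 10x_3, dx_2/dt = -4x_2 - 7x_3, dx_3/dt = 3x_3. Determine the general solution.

x_1(t) = c_1e^(4t) + 2c_2e^(3t) + c_3e^(-4t), x_2(t) = -c_2e^(3t) + c_3e^(-4t), x_3(t) = c_2e^(3t)

Coefficient matrix A = [[4, -8, -10], [0, -4, -7], [0, 0, 3]].
det(A - λI) = 0 gives eigenvalues λ = 4, 3, -4.
For λ=4: eigenvector (1,0,0).
For λ=3: eigenvector (2,-1,1).
For λ=-4: eigenvector (1,1,0).
General solution: c_1e^(4t)(1,0,0) + c_2e^(3t)(2,-1,1) + c_3e^(-4t)(1,1,0).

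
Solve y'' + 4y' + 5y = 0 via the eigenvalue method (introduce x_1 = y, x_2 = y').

y(t) = c_1e^(-2t)cos(t) + c_2e^(-2t)sin(t)

Let x_1 = y, x_2 = y'. Then x_1' = x_2 and x_2' = -5x_1 - 4x_2.
A = [[0,1],[-5,-4]]; det(A-λI) = λ^2 + 4λ + 5.
Eigenvalues λ = -2 ± i.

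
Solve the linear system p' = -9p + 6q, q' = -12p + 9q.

Coefficient matrix A = [[-9, 6], [-12, 9]].
Characteristic polynomial det(A - λI) = λ^2 - 9 = 0.
Eigenvalues λ = -3, 3.
For λ=-3: (A-λI) row 1 is [-6, 6], so an eigenvector is (-1, -1).
For λ=3: (A-λI) row 1 is [-12, 6], so an eigenvector is (1, 2).
General solution: K_1e^(-3t)(-1,-1) + K_2e^(3t)(1,2).

p(t) = -K_1e^(-3t) + K_2e^(3t), q(t) = -K_1e^(-3t) + 2K_2e^(3t)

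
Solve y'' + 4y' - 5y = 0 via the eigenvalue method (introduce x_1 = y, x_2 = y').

Let x_1 = y, x_2 = y'. Then x_1' = x_2 and x_2' = 5x_1 - 4x_2.
A = [[0,1],[5,-4]]; det(A-λI) = λ^2 + 4λ - 5.
Eigenvalues λ = 1, -5 with eigenvectors (1,1), (1,-5).

y(t) = C_1e^(t) + C_2e^(-5t)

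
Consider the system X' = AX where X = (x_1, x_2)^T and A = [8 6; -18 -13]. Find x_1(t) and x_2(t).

x_1(t) = K_1e^(-4t) - 2K_2e^(-t), x_2(t) = -2K_1e^(-4t) + 3K_2e^(-t)

Coefficient matrix A = [[8, 6], [-18, -13]].
Characteristic polynomial det(A - λI) = λ^2 + 5λ + 4 = 0.
Eigenvalues λ = -4, -1.
For λ=-4: (A-λI) row 1 is [12, 6], so an eigenvector is (1, -2).
For λ=-1: (A-λI) row 1 is [9, 6], so an eigenvector is (-2, 3).
General solution: K_1e^(-4t)(1,-2) + K_2e^(-t)(-2,3).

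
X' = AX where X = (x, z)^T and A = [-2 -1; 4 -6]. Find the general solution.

Coefficient matrix A = [[-2, -1], [4, -6]].
Characteristic polynomial det(A - λI) = λ^2 + 8λ + 16 = 0.
Single eigenvalue λ = -4 with algebraic multiplicity 2.
Eigenvector v = (1,2); generalized eigenvector w with (A-λI)w=v is (2,3).
General solution: e^(-4t)[c_1·v + c_2·(t·v + w)].

x(t) = c_1e^(-4t) + c_2te^(-4t) + 2c_2e^(-4t), z(t) = 2c_1e^(-4t) + 2c_2te^(-4t) + 3c_2e^(-4t)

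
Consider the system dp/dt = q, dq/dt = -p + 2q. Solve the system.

p(t) = -C_1e^(t) - C_2te^(t) + 3C_2e^(t), q(t) = -C_1e^(t) - C_2te^(t) + 2C_2e^(t)

Coefficient matrix A = [[0, 1], [-1, 2]].
Characteristic polynomial det(A - λI) = λ^2 - 2λ + 1 = 0.
Single eigenvalue λ = 1 with algebraic multiplicity 2.
Eigenvector v = (-1,-1); generalized eigenvector w with (A-λI)w=v is (3,2).
General solution: e^(t)[C_1·v + C_2·(t·v + w)].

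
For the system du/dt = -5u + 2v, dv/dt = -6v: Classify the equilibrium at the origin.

A = [[-5,2],[0,-6]]; det(A-λI) = λ^2 + 11λ + 30.
λ = -5, -6: both negative.

stable node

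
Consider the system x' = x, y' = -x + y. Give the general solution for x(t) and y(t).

Coefficient matrix A = [[1, 0], [-1, 1]].
Characteristic polynomial det(A - λI) = λ^2 - 2λ + 1 = 0.
Single eigenvalue λ = 1 with algebraic multiplicity 2.
Eigenvector v = (0,-1); generalized eigenvector w with (A-λI)w=v is (1,2).
General solution: e^(t)[C_1·v + C_2·(t·v + w)].

x(t) = C_2e^(t), y(t) = -C_1e^(t) - C_2te^(t) + 2C_2e^(t)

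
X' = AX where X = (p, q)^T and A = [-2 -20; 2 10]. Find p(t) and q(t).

p(t) = 3c_1e^(4t)sin(2t) - c_1e^(4t)cos(2t) - c_2e^(4t)sin(2t) - 3c_2e^(4t)cos(2t), q(t) = -c_1e^(4t)sin(2t) + c_2e^(4t)cos(2t)

Coefficient matrix A = [[-2, -20], [2, 10]].
Characteristic polynomial det(A - λI) = λ^2 - 8λ + 20 = 0.
Eigenvalues λ = 4 ± 2i (complex conjugate pair).
For λ=4+2i: an eigenvector is (-1,0) - i(3,-1) = (-1 - 3i, 0 + i).
A real fundamental pair from Re and Im of e^((4+2i)t)v: X_1 = e^(4t)(cos(2t)·(-1,0) + sin(2t)·(3,-1)), X_2 = e^(4t)(sin(2t)·(-1,0) - cos(2t)·(3,-1)).
General solution: c_1X_1 + c_2X_2.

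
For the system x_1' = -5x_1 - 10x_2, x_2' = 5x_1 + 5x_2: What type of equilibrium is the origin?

center

A = [[-5,-10],[5,5]]; det(A-λI) = λ^2 + 25.
λ = 0 ± 5i: zero real part.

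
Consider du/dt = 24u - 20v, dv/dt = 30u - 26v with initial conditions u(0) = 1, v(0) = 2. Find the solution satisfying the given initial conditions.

u(t) = -e^(4t) + 2e^(-6t), v(t) = -e^(4t) + 3e^(-6t)

Coefficient matrix A = [[24, -20], [30, -26]].
Characteristic polynomial det(A - λI) = λ^2 + 2λ - 24 = 0.
Eigenvalues λ = 4, -6.
For λ=4: (A-λI) row 1 is [20, -20], so an eigenvector is (-1, -1).
For λ=-6: (A-λI) row 1 is [30, -20], so an eigenvector is (2, 3).
General solution: C_1e^(4t)(-1,-1) + C_2e^(-6t)(2,3).
Applying u(0)=1, v(0)=2 gives C_1=1, C_2=1.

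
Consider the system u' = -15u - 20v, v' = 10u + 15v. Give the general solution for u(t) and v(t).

u(t) = C_1e^(5t) + 2C_2e^(-5t), v(t) = -C_1e^(5t) - C_2e^(-5t)

Coefficient matrix A = [[-15, -20], [10, 15]].
Characteristic polynomial det(A - λI) = λ^2 - 25 = 0.
Eigenvalues λ = 5, -5.
For λ=5: (A-λI) row 1 is [-20, -20], so an eigenvector is (1, -1).
For λ=-5: (A-λI) row 1 is [-10, -20], so an eigenvector is (2, -1).
General solution: C_1e^(5t)(1,-1) + C_2e^(-5t)(2,-1).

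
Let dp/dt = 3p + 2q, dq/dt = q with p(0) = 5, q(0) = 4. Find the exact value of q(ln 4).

A = [[3,2],[0,1]]; eigenvalues λ = 3, 1.
Eigenvectors: (1,0) for λ=3, (1,-1) for λ=1.
From the initial condition, c_1 = 9, c_2 = -4.
q(ln 4) = (9)(4^3)(0) + (-4)(4^1)(-1) = 16.

16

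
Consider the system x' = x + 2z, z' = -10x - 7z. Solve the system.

Coefficient matrix A = [[1, 2], [-10, -7]].
Characteristic polynomial det(A - λI) = λ^2 + 6λ + 13 = 0.
Eigenvalues λ = -3 ± 2i (complex conjugate pair).
For λ=-3+2i: an eigenvector is (1,-2) - i(0,-1) = (1, -2 + i).
A real fundamental pair from Re and Im of e^((-3+2i)t)v: X_1 = e^(-3t)(cos(2t)·(1,-2) + sin(2t)·(0,-1)), X_2 = e^(-3t)(sin(2t)·(1,-2) - cos(2t)·(0,-1)).
General solution: C_1X_1 + C_2X_2.

x(t) = C_1e^(-3t)cos(2t) + C_2e^(-3t)sin(2t), z(t) = -C_1e^(-3t)sin(2t) - 2C_1e^(-3t)cos(2t) - 2C_2e^(-3t)sin(2t) + C_2e^(-3t)cos(2t)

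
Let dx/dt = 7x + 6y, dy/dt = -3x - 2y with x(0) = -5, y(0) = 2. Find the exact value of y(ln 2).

46

A = [[7,6],[-3,-2]]; eigenvalues λ = 4, 1.
Eigenvectors: (2,-1) for λ=4, (-1,1) for λ=1.
From the initial condition, c_1 = -3, c_2 = -1.
y(ln 2) = (-3)(2^4)(-1) + (-1)(2^1)(1) = 46.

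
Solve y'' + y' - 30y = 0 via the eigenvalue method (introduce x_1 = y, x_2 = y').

Let x_1 = y, x_2 = y'. Then x_1' = x_2 and x_2' = 30x_1 - x_2.
A = [[0,1],[30,-1]]; det(A-λI) = λ^2 + λ - 30.
Eigenvalues λ = -6, 5 with eigenvectors (1,-6), (1,5).

y(t) = K_1e^(-6t) + K_2e^(5t)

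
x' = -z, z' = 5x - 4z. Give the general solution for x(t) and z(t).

Coefficient matrix A = [[0, -1], [5, -4]].
Characteristic polynomial det(A - λI) = λ^2 + 4λ + 5 = 0.
Eigenvalues λ = -2 ± i (complex conjugate pair).
For λ=-2+i: an eigenvector is (0,1) - i(-1,-2) = (0 + i, 1 + 2i).
A real fundamental pair from Re and Im of e^((-2+i)t)v: X_1 = e^(-2t)(cos(t)·(0,1) + sin(t)·(-1,-2)), X_2 = e^(-2t)(sin(t)·(0,1) - cos(t)·(-1,-2)).
General solution: C_1X_1 + C_2X_2.

x(t) = -C_1e^(-2t)sin(t) + C_2e^(-2t)cos(t), z(t) = -2C_1e^(-2t)sin(t) + C_1e^(-2t)cos(t) + C_2e^(-2t)sin(t) + 2C_2e^(-2t)cos(t)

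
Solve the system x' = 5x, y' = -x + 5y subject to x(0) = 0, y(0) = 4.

Coefficient matrix A = [[5, 0], [-1, 5]].
Characteristic polynomial det(A - λI) = λ^2 - 10λ + 25 = 0.
Single eigenvalue λ = 5 with algebraic multiplicity 2.
Eigenvector v = (0,1); generalized eigenvector w with (A-λI)w=v is (-1,-1).
General solution: e^(5t)[c_1·v + c_2·(t·v + w)].
Applying x(0)=0, y(0)=4 gives c_1=4, c_2=0.

x(t) = 0, y(t) = 4e^(5t)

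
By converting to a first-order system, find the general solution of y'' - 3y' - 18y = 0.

y(t) = C_1e^(6t) + C_2e^(-3t)

Let x_1 = y, x_2 = y'. Then x_1' = x_2 and x_2' = 18x_1 + 3x_2.
A = [[0,1],[18,3]]; det(A-λI) = λ^2 - 3λ - 18.
Eigenvalues λ = 6, -3 with eigenvectors (1,6), (1,-3).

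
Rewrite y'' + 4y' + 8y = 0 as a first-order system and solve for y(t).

y(t) = K_1e^(-2t)cos(2t) + K_2e^(-2t)sin(2t)

Let x_1 = y, x_2 = y'. Then x_1' = x_2 and x_2' = -8x_1 - 4x_2.
A = [[0,1],[-8,-4]]; det(A-λI) = λ^2 + 4λ + 8.
Eigenvalues λ = -2 ± 2i.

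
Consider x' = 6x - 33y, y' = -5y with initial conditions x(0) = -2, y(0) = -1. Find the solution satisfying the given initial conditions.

Coefficient matrix A = [[6, -33], [0, -5]].
Characteristic polynomial det(A - λI) = λ^2 - λ - 30 = 0.
Eigenvalues λ = -5, 6.
For λ=-5: (A-λI) row 1 is [11, -33], so an eigenvector is (-3, -1).
For λ=6: (A-λI) row 1 is [0, -33], so an eigenvector is (-1, 0).
General solution: C_1e^(-5t)(-3,-1) + C_2e^(6t)(-1,0).
Applying x(0)=-2, y(0)=-1 gives C_1=1, C_2=-1.

x(t) = e^(6t) - 3e^(-5t), y(t) = -e^(-5t)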